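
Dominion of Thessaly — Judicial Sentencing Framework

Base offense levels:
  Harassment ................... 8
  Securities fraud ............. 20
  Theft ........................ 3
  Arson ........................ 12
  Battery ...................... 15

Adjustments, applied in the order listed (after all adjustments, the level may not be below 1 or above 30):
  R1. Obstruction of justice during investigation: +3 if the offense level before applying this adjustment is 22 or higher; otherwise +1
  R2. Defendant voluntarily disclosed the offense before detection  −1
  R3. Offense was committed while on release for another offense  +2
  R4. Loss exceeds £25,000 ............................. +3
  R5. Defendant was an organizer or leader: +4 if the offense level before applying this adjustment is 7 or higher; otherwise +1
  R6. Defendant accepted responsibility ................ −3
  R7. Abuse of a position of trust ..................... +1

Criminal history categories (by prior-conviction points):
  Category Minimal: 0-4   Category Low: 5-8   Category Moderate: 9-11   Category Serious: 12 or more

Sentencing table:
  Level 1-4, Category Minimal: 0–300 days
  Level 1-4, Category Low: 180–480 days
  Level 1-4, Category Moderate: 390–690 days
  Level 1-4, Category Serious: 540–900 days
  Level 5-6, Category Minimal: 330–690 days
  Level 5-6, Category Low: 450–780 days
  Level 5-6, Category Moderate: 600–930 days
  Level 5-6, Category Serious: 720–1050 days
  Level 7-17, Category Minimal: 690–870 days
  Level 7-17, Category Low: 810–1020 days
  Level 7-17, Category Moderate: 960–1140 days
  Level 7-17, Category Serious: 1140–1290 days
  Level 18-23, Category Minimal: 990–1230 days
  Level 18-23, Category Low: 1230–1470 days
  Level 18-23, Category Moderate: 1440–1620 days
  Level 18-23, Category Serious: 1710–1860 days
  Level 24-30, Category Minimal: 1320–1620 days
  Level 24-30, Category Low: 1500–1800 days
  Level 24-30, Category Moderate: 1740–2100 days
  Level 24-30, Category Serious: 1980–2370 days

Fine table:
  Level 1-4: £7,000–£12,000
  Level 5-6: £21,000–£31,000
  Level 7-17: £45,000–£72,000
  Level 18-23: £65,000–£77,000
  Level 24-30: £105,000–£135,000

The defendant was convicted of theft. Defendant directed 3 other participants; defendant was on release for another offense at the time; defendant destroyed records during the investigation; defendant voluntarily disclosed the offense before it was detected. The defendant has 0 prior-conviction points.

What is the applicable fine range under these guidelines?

Base offense level for theft: 3.
R1 applies (level before this adjustment is 3 < 22, so +1): 3 + 1 = 4.
R2 applies: 4 − 1 = 3.
R3 applies: 3 + 2 = 5.
R5 applies (level before this adjustment is 5 < 7, so +1): 5 + 1 = 6.
R6 does not apply.
R7 does not apply.
Final offense level: 6.
Level 6 falls in the 5-6 band.
Fine table: Level 5-6 → £21,000–£31,000.

£21,000–£31,000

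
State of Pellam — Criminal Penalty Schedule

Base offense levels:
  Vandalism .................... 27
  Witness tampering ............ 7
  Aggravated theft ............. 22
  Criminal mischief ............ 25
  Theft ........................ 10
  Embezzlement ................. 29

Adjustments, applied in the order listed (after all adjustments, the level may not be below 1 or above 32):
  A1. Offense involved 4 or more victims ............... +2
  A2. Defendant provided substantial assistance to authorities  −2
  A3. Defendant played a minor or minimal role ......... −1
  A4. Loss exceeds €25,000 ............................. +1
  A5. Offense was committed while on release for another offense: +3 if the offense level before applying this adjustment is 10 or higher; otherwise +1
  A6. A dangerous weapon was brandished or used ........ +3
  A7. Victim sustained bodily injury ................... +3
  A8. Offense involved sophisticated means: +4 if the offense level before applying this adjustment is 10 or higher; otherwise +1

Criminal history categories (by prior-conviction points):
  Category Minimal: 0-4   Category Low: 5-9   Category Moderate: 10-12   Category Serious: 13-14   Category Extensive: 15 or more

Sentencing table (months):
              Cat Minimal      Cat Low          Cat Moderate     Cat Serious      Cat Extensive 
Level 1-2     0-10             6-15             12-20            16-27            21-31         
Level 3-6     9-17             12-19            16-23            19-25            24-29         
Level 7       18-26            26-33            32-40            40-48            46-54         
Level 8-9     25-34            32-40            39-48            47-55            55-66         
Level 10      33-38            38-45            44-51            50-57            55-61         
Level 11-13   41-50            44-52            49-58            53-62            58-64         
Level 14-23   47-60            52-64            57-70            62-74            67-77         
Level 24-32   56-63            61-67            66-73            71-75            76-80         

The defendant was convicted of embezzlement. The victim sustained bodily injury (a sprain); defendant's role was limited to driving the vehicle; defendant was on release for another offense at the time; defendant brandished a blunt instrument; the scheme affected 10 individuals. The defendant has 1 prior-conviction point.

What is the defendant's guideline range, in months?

Base offense level for embezzlement: 29.
A1 applies: 29 + 2 = 31.
A3 applies: 31 − 1 = 30.
A5 applies (level before this adjustment is 30 ≥ 10, so +3): 30 + 3 = 33.
A6 applies: 33 + 3 = 36.
A7 applies: 36 + 3 = 39.
Level 39 exceeds the maximum of 32; capped at 32.
Final offense level: 32.
Criminal history: 1 prior point → Category Minimal (0-4).
Level 32 falls in the 24-32 band.
Grid: Level 24-32 × Category Minimal = 56-63 months.

56-63 months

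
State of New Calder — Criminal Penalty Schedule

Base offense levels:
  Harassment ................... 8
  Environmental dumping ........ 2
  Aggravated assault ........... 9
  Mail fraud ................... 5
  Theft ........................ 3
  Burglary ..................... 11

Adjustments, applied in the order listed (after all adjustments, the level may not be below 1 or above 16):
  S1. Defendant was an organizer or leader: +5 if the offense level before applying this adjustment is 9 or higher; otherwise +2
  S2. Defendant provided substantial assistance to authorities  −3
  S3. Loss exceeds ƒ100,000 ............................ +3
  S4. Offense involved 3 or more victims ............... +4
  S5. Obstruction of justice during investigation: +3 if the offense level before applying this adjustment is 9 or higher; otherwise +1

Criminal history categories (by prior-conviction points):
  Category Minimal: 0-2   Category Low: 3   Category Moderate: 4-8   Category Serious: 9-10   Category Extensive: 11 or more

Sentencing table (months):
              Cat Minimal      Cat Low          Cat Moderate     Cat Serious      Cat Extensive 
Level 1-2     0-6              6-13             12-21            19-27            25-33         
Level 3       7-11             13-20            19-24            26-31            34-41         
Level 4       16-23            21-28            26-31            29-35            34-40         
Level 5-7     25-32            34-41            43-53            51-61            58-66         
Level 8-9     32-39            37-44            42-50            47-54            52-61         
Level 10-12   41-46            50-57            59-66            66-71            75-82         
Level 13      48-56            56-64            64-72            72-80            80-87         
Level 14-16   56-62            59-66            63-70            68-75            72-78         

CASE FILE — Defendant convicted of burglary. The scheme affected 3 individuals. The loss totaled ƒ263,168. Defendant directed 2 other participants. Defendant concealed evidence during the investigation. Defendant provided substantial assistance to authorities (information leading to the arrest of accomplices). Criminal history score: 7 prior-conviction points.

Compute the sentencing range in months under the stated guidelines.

63-70 months

Base offense level for burglary: 11.
S1 applies (level before this adjustment is 11 ≥ 9, so +5): 11 + 5 = 16.
S2 applies: 16 − 3 = 13.
S3 applies: 13 + 3 = 16.
S4 applies: 16 + 4 = 20.
S5 applies (level before this adjustment is 20 ≥ 9, so +3): 20 + 3 = 23.
Level 23 exceeds the maximum of 16; capped at 16.
Final offense level: 16.
Criminal history: 7 prior points → Category Moderate (4-8).
Level 16 falls in the 14-16 band.
Grid: Level 14-16 × Category Moderate = 63-70 months.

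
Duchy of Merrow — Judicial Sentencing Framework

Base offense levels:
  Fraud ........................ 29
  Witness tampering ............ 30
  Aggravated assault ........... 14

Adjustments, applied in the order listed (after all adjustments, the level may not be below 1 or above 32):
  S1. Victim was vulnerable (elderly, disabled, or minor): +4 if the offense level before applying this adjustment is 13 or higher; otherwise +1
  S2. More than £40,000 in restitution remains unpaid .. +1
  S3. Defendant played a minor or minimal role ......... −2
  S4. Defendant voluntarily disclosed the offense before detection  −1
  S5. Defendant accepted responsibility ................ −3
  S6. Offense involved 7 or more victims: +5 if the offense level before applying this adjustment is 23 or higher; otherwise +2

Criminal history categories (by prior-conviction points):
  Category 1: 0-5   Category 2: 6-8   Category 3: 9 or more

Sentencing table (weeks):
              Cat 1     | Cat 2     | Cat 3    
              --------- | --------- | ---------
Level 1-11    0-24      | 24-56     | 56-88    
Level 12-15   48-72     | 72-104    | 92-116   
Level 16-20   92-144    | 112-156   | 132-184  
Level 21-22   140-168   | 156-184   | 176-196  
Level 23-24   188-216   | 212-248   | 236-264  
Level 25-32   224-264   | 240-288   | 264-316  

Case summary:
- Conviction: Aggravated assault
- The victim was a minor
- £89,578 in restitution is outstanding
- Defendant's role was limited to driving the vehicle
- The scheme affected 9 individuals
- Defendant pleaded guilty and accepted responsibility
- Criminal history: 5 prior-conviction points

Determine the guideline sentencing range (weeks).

Base offense level for aggravated assault: 14.
S1 applies (level before this adjustment is 14 ≥ 13, so +4): 14 + 4 = 18.
S2 applies: 18 + 1 = 19.
S3 applies: 19 − 2 = 17.
S4 does not apply.
S5 applies: 17 − 3 = 14.
S6 applies (level before this adjustment is 14 < 23, so +2): 14 + 2 = 16.
Final offense level: 16.
Criminal history: 5 prior points → Category 1 (0-5).
Level 16 falls in the 16-20 band.
Grid: Level 16-20 × Category 1 = 92-144 weeks.

92-144 weeks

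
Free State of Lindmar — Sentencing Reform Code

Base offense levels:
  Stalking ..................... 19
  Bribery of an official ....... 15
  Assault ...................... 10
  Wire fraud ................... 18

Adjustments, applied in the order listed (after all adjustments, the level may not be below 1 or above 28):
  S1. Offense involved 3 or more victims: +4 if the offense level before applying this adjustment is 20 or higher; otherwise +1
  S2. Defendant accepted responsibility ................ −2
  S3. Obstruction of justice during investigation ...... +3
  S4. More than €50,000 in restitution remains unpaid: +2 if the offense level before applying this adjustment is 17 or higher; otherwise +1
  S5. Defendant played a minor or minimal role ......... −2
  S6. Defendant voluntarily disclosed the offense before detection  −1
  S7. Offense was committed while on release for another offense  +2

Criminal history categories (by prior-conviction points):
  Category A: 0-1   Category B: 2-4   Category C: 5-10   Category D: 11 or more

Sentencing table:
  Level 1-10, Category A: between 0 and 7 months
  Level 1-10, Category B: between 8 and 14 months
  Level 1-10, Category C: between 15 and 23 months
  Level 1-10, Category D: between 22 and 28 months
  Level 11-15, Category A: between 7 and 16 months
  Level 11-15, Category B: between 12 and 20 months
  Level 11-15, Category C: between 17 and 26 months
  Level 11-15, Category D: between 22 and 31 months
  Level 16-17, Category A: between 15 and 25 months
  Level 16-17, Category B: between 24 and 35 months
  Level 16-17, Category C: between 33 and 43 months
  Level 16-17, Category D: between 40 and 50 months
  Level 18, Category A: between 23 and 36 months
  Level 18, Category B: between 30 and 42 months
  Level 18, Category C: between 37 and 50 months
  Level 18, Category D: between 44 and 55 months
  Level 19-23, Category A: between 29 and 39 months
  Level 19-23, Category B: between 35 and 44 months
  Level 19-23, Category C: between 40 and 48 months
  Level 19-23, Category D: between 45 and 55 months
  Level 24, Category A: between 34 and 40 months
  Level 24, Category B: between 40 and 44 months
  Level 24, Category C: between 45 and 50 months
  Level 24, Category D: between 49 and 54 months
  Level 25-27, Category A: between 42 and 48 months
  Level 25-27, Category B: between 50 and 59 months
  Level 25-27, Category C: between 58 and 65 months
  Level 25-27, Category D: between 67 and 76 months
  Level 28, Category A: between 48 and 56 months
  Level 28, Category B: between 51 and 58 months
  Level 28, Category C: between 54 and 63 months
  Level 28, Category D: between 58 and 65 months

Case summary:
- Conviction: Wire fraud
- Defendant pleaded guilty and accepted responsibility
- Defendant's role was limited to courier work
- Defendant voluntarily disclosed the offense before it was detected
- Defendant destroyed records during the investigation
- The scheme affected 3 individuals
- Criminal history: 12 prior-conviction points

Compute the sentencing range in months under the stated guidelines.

40-50 months

Base offense level for wire fraud: 18.
S1 applies (level before this adjustment is 18 < 20, so +1): 18 + 1 = 19.
S2 applies: 19 − 2 = 17.
S3 applies: 17 + 3 = 20.
S5 applies: 20 − 2 = 18.
S6 applies: 18 − 1 = 17.
S7 does not apply.
Final offense level: 17.
Criminal history: 12 prior points → Category D (11+).
Level 17 falls in the 16-17 band.
Grid: Level 16-17 × Category D = 40-50 months.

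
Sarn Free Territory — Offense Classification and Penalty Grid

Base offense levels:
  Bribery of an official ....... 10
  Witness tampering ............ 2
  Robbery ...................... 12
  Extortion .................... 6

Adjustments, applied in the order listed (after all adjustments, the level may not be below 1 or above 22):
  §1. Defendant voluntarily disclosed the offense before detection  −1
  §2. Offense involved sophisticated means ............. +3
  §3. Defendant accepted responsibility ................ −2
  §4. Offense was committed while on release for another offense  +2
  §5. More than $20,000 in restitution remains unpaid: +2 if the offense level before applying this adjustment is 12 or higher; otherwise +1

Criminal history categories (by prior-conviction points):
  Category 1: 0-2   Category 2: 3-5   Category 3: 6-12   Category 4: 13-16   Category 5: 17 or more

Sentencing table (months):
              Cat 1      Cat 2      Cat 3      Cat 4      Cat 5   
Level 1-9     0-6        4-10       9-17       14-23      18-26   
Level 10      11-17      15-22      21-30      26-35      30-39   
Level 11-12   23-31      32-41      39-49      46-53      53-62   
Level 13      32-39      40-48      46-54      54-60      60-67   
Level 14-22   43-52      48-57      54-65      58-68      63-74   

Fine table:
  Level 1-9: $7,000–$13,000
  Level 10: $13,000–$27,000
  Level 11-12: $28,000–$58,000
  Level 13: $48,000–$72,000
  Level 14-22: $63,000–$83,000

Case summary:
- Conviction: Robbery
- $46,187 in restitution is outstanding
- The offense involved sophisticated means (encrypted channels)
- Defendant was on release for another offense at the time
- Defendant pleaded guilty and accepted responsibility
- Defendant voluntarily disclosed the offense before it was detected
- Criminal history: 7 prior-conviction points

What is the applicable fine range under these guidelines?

$63,000–$83,000

Base offense level for robbery: 12.
§1 applies: 12 − 1 = 11.
§2 applies: 11 + 3 = 14.
§3 applies: 14 − 2 = 12.
§4 applies: 12 + 2 = 14.
§5 applies (level before this adjustment is 14 ≥ 12, so +2): 14 + 2 = 16.
Final offense level: 16.
Level 16 falls in the 14-22 band.
Fine table: Level 14-22 → $63,000–$83,000.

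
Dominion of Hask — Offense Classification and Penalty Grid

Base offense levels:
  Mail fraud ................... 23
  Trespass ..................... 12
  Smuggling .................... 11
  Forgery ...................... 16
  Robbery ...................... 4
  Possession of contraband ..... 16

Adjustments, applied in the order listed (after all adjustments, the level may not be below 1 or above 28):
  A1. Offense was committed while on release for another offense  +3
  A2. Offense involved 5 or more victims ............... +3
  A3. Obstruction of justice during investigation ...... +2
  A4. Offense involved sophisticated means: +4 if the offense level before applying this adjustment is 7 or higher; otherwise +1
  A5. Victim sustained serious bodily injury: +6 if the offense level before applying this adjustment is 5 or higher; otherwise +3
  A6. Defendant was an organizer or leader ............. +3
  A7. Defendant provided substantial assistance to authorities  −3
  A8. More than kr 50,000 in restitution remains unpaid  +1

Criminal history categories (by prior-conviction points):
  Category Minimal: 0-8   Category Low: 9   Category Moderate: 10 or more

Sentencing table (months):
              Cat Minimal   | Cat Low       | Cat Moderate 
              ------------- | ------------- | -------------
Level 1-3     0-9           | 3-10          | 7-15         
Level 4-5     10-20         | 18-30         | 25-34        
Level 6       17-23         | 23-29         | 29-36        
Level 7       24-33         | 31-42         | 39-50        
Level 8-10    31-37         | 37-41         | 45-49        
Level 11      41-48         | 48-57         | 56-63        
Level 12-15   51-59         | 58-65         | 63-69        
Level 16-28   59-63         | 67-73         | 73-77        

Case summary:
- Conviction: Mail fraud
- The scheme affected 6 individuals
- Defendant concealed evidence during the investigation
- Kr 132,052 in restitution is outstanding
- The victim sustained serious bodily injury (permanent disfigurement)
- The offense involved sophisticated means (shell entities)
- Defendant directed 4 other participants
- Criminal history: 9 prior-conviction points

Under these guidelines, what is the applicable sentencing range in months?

Base offense level for mail fraud: 23.
A1 does not apply.
A2 applies: 23 + 3 = 26.
A3 applies: 26 + 2 = 28.
A4 applies (level before this adjustment is 28 ≥ 7, so +4): 28 + 4 = 32.
A5 applies (level before this adjustment is 32 ≥ 5, so +6): 32 + 6 = 38.
A6 applies: 38 + 3 = 41.
A8 applies: 41 + 1 = 42.
Level 42 exceeds the maximum of 28; capped at 28.
Final offense level: 28.
Criminal history: 9 prior points → Category Low (9).
Level 28 falls in the 16-28 band.
Grid: Level 16-28 × Category Low = 67-73 months.

67-73 months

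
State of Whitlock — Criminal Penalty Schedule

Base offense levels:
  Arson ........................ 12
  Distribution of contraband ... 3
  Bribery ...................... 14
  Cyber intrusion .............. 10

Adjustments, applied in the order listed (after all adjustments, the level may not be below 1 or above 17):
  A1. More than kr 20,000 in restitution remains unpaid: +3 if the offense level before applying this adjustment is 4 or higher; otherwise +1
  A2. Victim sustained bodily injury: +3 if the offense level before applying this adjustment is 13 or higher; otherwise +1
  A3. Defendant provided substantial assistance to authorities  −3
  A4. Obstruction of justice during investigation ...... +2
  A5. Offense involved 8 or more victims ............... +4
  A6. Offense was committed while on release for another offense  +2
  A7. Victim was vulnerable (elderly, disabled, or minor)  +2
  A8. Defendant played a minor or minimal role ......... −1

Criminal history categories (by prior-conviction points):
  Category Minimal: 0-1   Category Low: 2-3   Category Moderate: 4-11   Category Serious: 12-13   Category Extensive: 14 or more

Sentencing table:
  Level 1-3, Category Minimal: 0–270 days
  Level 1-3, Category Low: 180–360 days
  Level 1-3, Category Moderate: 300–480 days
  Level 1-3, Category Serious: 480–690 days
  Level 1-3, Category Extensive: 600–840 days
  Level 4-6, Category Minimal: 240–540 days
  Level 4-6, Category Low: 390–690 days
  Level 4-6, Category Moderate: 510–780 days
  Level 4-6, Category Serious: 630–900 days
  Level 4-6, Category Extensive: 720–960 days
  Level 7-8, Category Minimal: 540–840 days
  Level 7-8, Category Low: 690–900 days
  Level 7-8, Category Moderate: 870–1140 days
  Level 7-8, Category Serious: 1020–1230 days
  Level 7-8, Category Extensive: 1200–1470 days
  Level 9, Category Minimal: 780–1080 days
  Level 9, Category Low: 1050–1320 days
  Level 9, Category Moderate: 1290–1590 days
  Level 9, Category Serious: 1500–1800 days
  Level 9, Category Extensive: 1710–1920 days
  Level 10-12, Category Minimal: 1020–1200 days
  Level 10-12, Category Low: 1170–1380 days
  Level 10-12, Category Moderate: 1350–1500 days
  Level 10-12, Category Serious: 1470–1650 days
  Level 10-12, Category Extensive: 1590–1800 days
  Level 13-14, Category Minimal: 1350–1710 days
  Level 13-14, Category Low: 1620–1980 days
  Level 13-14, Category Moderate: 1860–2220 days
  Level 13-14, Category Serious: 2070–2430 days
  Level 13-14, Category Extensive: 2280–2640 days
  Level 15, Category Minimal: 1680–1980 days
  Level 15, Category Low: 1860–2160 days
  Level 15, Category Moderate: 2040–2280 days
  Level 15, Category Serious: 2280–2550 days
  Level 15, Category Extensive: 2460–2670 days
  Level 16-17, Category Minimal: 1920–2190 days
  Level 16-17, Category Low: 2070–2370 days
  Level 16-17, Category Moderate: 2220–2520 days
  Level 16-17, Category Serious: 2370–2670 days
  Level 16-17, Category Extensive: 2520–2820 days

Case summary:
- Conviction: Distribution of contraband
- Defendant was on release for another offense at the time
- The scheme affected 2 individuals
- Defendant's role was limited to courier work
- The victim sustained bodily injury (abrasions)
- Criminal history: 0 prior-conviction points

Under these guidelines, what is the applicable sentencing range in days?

240-540 days

Base offense level for distribution of contraband: 3.
A2 applies (level before this adjustment is 3 < 13, so +1): 3 + 1 = 4.
A4 does not apply.
A6 applies: 4 + 2 = 6.
A8 applies: 6 − 1 = 5.
Final offense level: 5.
Criminal history: 0 prior points → Category Minimal (0-1).
Level 5 falls in the 4-6 band.
Grid: Level 4-6 × Category Minimal = 240-540 days.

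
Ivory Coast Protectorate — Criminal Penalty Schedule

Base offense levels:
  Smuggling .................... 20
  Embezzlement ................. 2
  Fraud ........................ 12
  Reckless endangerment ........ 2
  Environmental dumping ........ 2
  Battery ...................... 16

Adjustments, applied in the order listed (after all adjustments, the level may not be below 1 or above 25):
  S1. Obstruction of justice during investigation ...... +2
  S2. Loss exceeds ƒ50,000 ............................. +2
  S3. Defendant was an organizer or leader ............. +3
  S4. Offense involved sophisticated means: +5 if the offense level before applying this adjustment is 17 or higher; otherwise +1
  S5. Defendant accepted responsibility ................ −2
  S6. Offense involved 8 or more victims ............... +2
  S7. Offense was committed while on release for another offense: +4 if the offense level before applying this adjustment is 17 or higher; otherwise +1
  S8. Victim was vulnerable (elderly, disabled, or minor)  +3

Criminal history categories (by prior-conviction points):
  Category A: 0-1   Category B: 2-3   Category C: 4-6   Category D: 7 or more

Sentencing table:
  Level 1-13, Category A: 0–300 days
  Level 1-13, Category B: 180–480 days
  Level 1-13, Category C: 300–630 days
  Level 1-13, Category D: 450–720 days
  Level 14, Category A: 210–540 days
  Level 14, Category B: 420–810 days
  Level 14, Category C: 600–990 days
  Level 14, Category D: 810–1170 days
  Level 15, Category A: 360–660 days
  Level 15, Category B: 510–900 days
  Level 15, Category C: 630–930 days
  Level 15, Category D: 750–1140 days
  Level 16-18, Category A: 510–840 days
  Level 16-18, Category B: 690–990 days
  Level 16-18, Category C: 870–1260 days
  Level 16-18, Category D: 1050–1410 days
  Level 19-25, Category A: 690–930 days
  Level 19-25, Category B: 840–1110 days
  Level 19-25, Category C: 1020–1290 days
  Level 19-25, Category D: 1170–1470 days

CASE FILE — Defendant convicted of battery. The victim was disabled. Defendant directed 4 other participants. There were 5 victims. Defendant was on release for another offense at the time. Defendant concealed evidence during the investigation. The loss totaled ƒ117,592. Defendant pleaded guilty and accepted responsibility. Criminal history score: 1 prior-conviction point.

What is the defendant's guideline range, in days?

690-930 days

Base offense level for battery: 16.
S1 applies: 16 + 2 = 18.
S2 applies: 18 + 2 = 20.
S3 applies: 20 + 3 = 23.
S4 does not apply.
S5 applies: 23 − 2 = 21.
S6 does not apply.
S7 applies (level before this adjustment is 21 ≥ 17, so +4): 21 + 4 = 25.
S8 applies: 25 + 3 = 28.
Level 28 exceeds the maximum of 25; capped at 25.
Final offense level: 25.
Criminal history: 1 prior point → Category A (0-1).
Level 25 falls in the 19-25 band.
Grid: Level 19-25 × Category A = 690-930 days.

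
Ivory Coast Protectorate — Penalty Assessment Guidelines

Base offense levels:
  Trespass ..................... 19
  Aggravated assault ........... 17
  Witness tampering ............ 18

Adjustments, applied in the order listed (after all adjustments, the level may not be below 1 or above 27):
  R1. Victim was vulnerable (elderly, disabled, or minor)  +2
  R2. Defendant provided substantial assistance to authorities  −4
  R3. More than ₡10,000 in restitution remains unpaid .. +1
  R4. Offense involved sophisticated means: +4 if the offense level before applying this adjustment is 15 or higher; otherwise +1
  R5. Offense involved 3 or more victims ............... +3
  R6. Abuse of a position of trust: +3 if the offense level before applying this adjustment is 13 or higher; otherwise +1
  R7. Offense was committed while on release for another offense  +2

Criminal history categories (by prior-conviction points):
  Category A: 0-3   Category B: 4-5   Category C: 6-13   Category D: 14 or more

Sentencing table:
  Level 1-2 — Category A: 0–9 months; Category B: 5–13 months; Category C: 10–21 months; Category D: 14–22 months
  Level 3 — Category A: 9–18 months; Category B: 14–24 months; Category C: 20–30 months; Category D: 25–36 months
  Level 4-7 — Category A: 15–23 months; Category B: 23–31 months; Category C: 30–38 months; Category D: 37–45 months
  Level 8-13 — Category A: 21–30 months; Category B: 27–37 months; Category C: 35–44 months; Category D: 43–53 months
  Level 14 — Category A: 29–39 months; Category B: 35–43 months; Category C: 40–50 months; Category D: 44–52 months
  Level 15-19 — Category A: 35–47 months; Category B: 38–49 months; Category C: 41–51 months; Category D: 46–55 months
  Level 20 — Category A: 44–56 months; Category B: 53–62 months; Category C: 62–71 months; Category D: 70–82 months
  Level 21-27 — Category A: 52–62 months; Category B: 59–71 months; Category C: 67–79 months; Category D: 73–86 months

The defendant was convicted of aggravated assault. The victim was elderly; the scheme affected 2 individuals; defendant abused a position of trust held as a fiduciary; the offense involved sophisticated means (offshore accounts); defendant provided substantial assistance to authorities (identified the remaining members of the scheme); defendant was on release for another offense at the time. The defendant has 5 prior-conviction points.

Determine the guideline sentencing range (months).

Base offense level for aggravated assault: 17.
R1 applies: 17 + 2 = 19.
R2 applies: 19 − 4 = 15.
R3 does not apply.
R4 applies (level before this adjustment is 15 ≥ 15, so +4): 15 + 4 = 19.
R5 does not apply.
R6 applies (level before this adjustment is 19 ≥ 13, so +3): 19 + 3 = 22.
R7 applies: 22 + 2 = 24.
Final offense level: 24.
Criminal history: 5 prior points → Category B (4-5).
Level 24 falls in the 21-27 band.
Grid: Level 21-27 × Category B = 59-71 months.

59-71 months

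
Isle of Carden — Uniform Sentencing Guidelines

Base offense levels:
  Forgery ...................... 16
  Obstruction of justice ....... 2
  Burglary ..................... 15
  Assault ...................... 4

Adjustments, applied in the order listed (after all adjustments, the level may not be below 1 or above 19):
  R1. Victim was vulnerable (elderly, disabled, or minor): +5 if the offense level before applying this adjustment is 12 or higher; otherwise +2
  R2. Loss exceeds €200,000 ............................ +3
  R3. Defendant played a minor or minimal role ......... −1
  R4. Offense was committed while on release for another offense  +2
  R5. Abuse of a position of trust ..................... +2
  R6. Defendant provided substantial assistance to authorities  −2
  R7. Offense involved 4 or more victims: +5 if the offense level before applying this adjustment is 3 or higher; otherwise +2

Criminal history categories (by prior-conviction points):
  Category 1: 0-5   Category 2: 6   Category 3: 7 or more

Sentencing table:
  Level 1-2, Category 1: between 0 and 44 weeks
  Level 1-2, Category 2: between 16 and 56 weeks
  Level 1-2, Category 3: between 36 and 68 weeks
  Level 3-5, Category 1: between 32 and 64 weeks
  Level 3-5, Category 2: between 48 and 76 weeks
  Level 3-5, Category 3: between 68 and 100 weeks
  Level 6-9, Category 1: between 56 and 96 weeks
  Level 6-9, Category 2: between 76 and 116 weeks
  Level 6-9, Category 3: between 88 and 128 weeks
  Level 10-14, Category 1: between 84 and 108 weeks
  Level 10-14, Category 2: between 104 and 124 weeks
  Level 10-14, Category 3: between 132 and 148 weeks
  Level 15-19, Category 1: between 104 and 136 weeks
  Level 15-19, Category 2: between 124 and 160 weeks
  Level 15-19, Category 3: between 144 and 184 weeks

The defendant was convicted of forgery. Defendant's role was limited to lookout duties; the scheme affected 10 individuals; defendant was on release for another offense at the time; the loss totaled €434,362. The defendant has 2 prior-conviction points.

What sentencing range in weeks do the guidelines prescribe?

Base offense level for forgery: 16.
R1 does not apply.
R2 applies: 16 + 3 = 19.
R3 applies: 19 − 1 = 18.
R4 applies: 18 + 2 = 20.
R5 does not apply.
R7 applies (level before this adjustment is 20 ≥ 3, so +5): 20 + 5 = 25.
Level 25 exceeds the maximum of 19; capped at 19.
Final offense level: 19.
Criminal history: 2 prior points → Category 1 (0-5).
Level 19 falls in the 15-19 band.
Grid: Level 15-19 × Category 1 = 104-136 weeks.

104-136 weeks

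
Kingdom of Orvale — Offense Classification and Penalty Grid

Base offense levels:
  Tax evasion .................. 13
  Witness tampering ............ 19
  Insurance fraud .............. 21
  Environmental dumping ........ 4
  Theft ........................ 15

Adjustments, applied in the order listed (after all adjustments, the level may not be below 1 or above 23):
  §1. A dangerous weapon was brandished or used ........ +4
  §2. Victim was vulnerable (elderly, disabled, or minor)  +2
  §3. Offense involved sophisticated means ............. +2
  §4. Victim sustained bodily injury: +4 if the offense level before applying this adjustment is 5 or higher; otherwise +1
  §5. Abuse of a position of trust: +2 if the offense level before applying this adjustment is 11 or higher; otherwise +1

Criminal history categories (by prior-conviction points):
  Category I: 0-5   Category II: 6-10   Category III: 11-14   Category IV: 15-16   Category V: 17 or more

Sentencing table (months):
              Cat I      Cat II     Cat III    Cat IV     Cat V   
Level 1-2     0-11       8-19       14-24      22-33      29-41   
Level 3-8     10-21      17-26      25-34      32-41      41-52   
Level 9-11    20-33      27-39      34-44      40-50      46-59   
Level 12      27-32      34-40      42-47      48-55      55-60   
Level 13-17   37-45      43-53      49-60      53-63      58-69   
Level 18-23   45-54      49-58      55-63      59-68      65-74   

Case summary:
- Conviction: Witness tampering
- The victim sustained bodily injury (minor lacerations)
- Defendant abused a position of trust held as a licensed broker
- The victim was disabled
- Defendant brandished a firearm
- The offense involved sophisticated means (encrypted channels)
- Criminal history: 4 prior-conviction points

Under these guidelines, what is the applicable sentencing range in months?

Base offense level for witness tampering: 19.
§1 applies: 19 + 4 = 23.
§2 applies: 23 + 2 = 25.
§3 applies: 25 + 2 = 27.
§4 applies (level before this adjustment is 27 ≥ 5, so +4): 27 + 4 = 31.
§5 applies (level before this adjustment is 31 ≥ 11, so +2): 31 + 2 = 33.
Level 33 exceeds the maximum of 23; capped at 23.
Final offense level: 23.
Criminal history: 4 prior points → Category I (0-5).
Level 23 falls in the 18-23 band.
Grid: Level 18-23 × Category I = 45-54 months.

45-54 months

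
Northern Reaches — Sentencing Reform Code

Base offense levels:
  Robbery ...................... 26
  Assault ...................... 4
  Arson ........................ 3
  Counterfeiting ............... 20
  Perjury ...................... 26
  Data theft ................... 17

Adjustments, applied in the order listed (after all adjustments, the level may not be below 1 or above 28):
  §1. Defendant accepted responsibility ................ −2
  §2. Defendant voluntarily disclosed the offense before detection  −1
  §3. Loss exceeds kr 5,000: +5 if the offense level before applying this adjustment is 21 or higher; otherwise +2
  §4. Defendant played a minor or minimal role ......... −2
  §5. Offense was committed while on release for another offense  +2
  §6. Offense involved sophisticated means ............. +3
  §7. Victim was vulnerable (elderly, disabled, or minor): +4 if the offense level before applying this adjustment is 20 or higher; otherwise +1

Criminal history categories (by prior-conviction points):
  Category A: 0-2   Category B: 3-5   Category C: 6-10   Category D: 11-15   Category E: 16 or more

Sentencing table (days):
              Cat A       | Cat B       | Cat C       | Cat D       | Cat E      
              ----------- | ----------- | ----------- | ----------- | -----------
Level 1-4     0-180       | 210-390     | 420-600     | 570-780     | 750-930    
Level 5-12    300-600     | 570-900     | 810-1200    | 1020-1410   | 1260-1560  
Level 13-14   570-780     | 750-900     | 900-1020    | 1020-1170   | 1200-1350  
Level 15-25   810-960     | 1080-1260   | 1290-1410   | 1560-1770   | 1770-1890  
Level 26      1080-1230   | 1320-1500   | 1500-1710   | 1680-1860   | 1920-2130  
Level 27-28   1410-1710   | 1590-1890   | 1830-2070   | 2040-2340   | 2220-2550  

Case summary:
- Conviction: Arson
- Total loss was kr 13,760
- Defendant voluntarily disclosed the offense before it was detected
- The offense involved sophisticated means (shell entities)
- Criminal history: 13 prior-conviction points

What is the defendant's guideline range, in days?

Base offense level for arson: 3.
§1 does not apply.
§2 applies: 3 − 1 = 2.
§3 applies (level before this adjustment is 2 < 21, so +2): 2 + 2 = 4.
§4 does not apply.
§5 does not apply.
§6 applies: 4 + 3 = 7.
§7 does not apply.
Final offense level: 7.
Criminal history: 13 prior points → Category D (11-15).
Level 7 falls in the 5-12 band.
Grid: Level 5-12 × Category D = 1020-1410 days.

1020-1410 days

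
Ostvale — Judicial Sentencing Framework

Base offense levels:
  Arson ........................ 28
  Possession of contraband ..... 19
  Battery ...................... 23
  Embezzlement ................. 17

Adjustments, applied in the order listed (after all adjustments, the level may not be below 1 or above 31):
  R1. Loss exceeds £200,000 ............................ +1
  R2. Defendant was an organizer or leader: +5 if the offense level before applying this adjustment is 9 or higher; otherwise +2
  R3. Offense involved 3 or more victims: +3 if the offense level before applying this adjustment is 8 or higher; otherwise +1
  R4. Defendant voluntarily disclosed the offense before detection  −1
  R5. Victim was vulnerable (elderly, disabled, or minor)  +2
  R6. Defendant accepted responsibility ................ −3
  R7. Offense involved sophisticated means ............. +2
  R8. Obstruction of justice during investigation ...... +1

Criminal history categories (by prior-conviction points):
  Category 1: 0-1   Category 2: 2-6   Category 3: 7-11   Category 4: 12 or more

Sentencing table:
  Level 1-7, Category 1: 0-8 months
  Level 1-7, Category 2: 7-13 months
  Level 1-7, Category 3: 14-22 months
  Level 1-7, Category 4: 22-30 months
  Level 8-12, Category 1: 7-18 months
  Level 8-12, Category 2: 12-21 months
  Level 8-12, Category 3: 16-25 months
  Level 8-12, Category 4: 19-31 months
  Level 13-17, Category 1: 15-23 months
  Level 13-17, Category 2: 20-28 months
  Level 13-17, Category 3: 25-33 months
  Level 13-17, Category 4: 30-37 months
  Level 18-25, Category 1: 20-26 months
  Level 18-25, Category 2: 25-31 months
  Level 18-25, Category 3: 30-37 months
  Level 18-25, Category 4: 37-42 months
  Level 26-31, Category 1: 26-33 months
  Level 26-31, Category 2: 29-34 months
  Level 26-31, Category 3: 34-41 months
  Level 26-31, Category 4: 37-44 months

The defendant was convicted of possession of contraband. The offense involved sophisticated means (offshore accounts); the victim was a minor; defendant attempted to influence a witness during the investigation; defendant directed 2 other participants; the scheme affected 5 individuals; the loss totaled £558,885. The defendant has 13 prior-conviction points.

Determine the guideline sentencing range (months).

37-44 months

Base offense level for possession of contraband: 19.
R1 applies: 19 + 1 = 20.
R2 applies (level before this adjustment is 20 ≥ 9, so +5): 20 + 5 = 25.
R3 applies (level before this adjustment is 25 ≥ 8, so +3): 25 + 3 = 28.
R5 applies: 28 + 2 = 30.
R6 does not apply.
R7 applies: 30 + 2 = 32.
R8 applies: 32 + 1 = 33.
Level 33 exceeds the maximum of 31; capped at 31.
Final offense level: 31.
Criminal history: 13 prior points → Category 4 (12+).
Level 31 falls in the 26-31 band.
Grid: Level 26-31 × Category 4 = 37-44 months.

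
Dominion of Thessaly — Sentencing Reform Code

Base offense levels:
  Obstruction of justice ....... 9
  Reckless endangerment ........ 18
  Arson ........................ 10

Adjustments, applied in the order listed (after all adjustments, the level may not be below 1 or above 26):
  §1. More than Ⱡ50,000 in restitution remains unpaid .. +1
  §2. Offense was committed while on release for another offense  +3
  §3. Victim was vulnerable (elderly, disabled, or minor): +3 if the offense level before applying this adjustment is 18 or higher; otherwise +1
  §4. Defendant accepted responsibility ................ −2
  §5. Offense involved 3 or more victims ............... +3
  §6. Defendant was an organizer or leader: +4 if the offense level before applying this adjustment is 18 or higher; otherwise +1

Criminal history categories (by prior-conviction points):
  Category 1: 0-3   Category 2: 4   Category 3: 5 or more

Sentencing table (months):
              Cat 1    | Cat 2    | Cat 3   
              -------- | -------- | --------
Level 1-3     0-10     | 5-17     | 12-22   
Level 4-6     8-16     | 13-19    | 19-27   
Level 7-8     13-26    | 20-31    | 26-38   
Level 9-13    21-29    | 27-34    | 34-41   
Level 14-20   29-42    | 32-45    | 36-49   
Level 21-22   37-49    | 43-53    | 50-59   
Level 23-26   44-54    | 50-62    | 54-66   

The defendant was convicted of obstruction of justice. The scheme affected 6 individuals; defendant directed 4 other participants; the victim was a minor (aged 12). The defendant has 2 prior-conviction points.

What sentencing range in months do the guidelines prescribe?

Base offense level for obstruction of justice: 9.
§1 does not apply.
§3 applies (level before this adjustment is 9 < 18, so +1): 9 + 1 = 10.
§5 applies: 10 + 3 = 13.
§6 applies (level before this adjustment is 13 < 18, so +1): 13 + 1 = 14.
Final offense level: 14.
Criminal history: 2 prior points → Category 1 (0-3).
Level 14 falls in the 14-20 band.
Grid: Level 14-20 × Category 1 = 29-42 months.

29-42 months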